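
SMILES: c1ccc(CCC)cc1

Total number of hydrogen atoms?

12

Hydrogens are implicit in SMILES; fill each atom to its normal valence:
  5 × C (aromatic): 1 H each → 5
  2 × C: 2 H each → 4
  1 × C: 3 H
  1 × C (aromatic): no H
  Total hydrogens = 12.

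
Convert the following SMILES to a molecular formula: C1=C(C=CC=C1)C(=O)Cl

Heavy atoms from the SMILES: 7 C, 1 Cl, 1 O.
Implicit hydrogens by atom environment:
  5 × C (aromatic): 1 H each → 5
  1 × C (aromatic): no H
  1 × C: no H
  1 × Cl: no H
  1 × O: no H
  Total hydrogens = 5.
Molecular formula: C7H5ClO

C7H5ClO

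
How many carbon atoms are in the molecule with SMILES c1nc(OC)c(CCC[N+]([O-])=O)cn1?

8

The symbol for carbon appears 8 times in the SMILES. Lowercase c denotes aromatic carbon and counts toward C.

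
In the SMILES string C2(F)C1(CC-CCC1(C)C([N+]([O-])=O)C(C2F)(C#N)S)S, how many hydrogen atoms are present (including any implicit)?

Hydrogens are implicit in SMILES; fill each atom to its normal valence:
  4 × C: 2 H each → 8
  4 × C: no H
  3 × C: 1 H each → 3
  2 × F: no H
  2 × S: 1 H each → 2
  1 × C: 3 H
  1 × N (charge +1): no H
  1 × N: no H
  1 × O: no H
  1 × O (charge -1): no H
  Total hydrogens = 16.

16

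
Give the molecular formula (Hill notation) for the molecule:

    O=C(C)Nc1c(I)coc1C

C7H8INO2

Heavy atoms from the SMILES: 7 C, 1 I, 1 N, 2 O.
Implicit hydrogens by atom environment:
  3 × C (aromatic): no H
  2 × C: 3 H each → 6
  1 × C (aromatic): 1 H
  1 × C: no H
  1 × I: no H
  1 × N: 1 H
  1 × O (aromatic): no H
  1 × O: no H
  Total hydrogens = 8.
Molecular formula: C7H8INO2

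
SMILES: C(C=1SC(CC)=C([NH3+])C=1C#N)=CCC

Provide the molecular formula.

Heavy atoms from the SMILES: 11 C, 2 N, 1 S.
Implicit hydrogens by atom environment:
  4 × C (aromatic): no H
  2 × C: 3 H each → 6
  2 × C: 2 H each → 4
  2 × C: 1 H each → 2
  1 × C: no H
  1 × N (charge +1): 3 H
  1 × N: no H
  1 × S (aromatic): no H
  Total hydrogens = 15.
Net charge +1.
Molecular formula: C11H15N2S+

C11H15N2S+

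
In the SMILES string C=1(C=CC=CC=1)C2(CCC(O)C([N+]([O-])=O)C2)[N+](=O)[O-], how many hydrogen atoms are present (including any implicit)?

14

Hydrogens are implicit in SMILES; fill each atom to its normal valence:
  5 × C (aromatic): 1 H each → 5
  3 × C: 2 H each → 6
  2 × C: 1 H each → 2
  2 × N (charge +1): no H
  2 × O: no H
  2 × O (charge -1): no H
  1 × C: no H
  1 × C (aromatic): no H
  1 × O: 1 H
  Total hydrogens = 14.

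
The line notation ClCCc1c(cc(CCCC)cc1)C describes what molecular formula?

C13H19Cl

Heavy atoms from the SMILES: 13 C, 1 Cl.
Implicit hydrogens by atom environment:
  5 × C: 2 H each → 10
  3 × C (aromatic): 1 H each → 3
  3 × C (aromatic): no H
  2 × C: 3 H each → 6
  1 × Cl: no H
  Total hydrogens = 19.
Molecular formula: C13H19Cl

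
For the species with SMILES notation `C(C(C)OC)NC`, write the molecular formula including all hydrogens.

Heavy atoms from the SMILES: 5 C, 1 N, 1 O.
Implicit hydrogens by atom environment:
  3 × C: 3 H each → 9
  1 × C: 2 H
  1 × C: 1 H
  1 × N: 1 H
  1 × O: no H
  Total hydrogens = 13.
Molecular formula: C5H13NO

C5H13NO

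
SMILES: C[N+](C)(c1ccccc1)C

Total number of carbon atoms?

9

The symbol for carbon appears 9 times in the SMILES. Lowercase c denotes aromatic carbon and counts toward C.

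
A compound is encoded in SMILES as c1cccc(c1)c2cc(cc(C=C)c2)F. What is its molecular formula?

Heavy atoms from the SMILES: 14 C, 1 F.
Implicit hydrogens by atom environment:
  8 × C (aromatic): 1 H each → 8
  4 × C (aromatic): no H
  1 × C: 2 H
  1 × C: 1 H
  1 × F: no H
  Total hydrogens = 11.
Molecular formula: C14H11F

C14H11F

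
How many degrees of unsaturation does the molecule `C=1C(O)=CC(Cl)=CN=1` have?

4

Molecular formula from the SMILES: C5H4ClNO.
DoU = (2C + 2 + N − H − X)/2 = (2·5 + 2 + 1 − 4 − 1)/2 = 8/2 = 4.
(Structurally: 1 ring(s) + 3 π bond(s) = 4.)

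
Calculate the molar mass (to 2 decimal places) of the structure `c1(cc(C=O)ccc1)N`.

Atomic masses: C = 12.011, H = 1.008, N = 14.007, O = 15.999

Molecular formula: C7H7NO.
M = 7×12.011 + 7×1.008 + 1×14.007 + 1×15.999 = 121.14 g/mol.

121.14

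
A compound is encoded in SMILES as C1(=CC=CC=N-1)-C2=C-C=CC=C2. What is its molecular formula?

C11H9N

Heavy atoms from the SMILES: 11 C, 1 N.
Implicit hydrogens by atom environment:
  9 × C (aromatic): 1 H each → 9
  2 × C (aromatic): no H
  1 × N (aromatic): no H
  Total hydrogens = 9.
Molecular formula: C11H9N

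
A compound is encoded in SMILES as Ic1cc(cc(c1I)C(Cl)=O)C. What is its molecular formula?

C8H5ClI2O

Heavy atoms from the SMILES: 8 C, 1 Cl, 2 I, 1 O.
Implicit hydrogens by atom environment:
  4 × C (aromatic): no H
  2 × C (aromatic): 1 H each → 2
  2 × I: no H
  1 × C: 3 H
  1 × C: no H
  1 × Cl: no H
  1 × O: no H
  Total hydrogens = 5.
Molecular formula: C8H5ClI2O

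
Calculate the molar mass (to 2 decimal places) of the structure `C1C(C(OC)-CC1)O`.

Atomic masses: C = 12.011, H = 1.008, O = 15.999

Molecular formula: C6H12O2.
M = 6×12.011 + 12×1.008 + 2×15.999 = 116.16 g/mol.

116.16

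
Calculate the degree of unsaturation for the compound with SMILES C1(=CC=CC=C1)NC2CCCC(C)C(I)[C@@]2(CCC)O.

5

Molecular formula from the SMILES: C17H26INO.
DoU = (2C + 2 + N − H − X)/2 = (2·17 + 2 + 1 − 26 − 1)/2 = 10/2 = 5.
(Structurally: 2 ring(s) + 3 π bond(s) = 5.)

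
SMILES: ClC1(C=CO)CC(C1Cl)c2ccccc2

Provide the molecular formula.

Heavy atoms from the SMILES: 12 C, 2 Cl, 1 O.
Implicit hydrogens by atom environment:
  5 × C (aromatic): 1 H each → 5
  4 × C: 1 H each → 4
  2 × Cl: no H
  1 × C: 2 H
  1 × C: no H
  1 × C (aromatic): no H
  1 × O: 1 H
  Total hydrogens = 12.
Molecular formula: C12H12Cl2O

C12H12Cl2O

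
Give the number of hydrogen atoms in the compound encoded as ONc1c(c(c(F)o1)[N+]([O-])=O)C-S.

5

Hydrogens are implicit in SMILES; fill each atom to its normal valence:
  4 × C (aromatic): no H
  1 × C: 2 H
  1 × F: no H
  1 × N: 1 H
  1 × N (charge +1): no H
  1 × O: 1 H
  1 × O (aromatic): no H
  1 × O: no H
  1 × O (charge -1): no H
  1 × S: 1 H
  Total hydrogens = 5.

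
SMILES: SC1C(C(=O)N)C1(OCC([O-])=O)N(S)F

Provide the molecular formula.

C6H8FN2O4S2-

Heavy atoms from the SMILES: 6 C, 1 F, 2 N, 4 O, 2 S.
Implicit hydrogens by atom environment:
  3 × C: no H
  3 × O: no H
  2 × C: 1 H each → 2
  2 × S: 1 H each → 2
  1 × C: 2 H
  1 × F: no H
  1 × N: 2 H
  1 × N: no H
  1 × O (charge -1): no H
  Total hydrogens = 8.
Net charge -1.
Molecular formula: C6H8FN2O4S2-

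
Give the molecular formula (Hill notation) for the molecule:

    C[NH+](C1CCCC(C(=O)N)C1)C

C9H19N2O+

Heavy atoms from the SMILES: 9 C, 2 N, 1 O.
Implicit hydrogens by atom environment:
  4 × C: 2 H each → 8
  2 × C: 3 H each → 6
  2 × C: 1 H each → 2
  1 × C: no H
  1 × N: 2 H
  1 × N (charge +1): 1 H
  1 × O: no H
  Total hydrogens = 19.
Net charge +1.
Molecular formula: C9H19N2O+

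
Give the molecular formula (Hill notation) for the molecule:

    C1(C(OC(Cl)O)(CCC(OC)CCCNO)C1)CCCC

C15H30ClNO4

Heavy atoms from the SMILES: 15 C, 1 Cl, 1 N, 4 O.
Implicit hydrogens by atom environment:
  9 × C: 2 H each → 18
  3 × C: 1 H each → 3
  2 × C: 3 H each → 6
  2 × O: 1 H each → 2
  2 × O: no H
  1 × C: no H
  1 × Cl: no H
  1 × N: 1 H
  Total hydrogens = 30.
Molecular formula: C15H30ClNO4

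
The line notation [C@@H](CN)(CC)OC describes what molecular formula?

C5H13NO

Heavy atoms from the SMILES: 5 C, 1 N, 1 O.
Implicit hydrogens by atom environment:
  2 × C: 3 H each → 6
  2 × C: 2 H each → 4
  1 × C: 1 H
  1 × N: 2 H
  1 × O: no H
  Total hydrogens = 13.
Molecular formula: C5H13NO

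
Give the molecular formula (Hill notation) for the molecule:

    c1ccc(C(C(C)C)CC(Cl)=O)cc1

C12H15ClO

Heavy atoms from the SMILES: 12 C, 1 Cl, 1 O.
Implicit hydrogens by atom environment:
  5 × C (aromatic): 1 H each → 5
  2 × C: 3 H each → 6
  2 × C: 1 H each → 2
  1 × C: 2 H
  1 × C: no H
  1 × C (aromatic): no H
  1 × Cl: no H
  1 × O: no H
  Total hydrogens = 15.
Molecular formula: C12H15ClO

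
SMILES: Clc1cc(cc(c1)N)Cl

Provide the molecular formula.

C6H5Cl2N

Heavy atoms from the SMILES: 6 C, 2 Cl, 1 N.
Implicit hydrogens by atom environment:
  3 × C (aromatic): 1 H each → 3
  3 × C (aromatic): no H
  2 × Cl: no H
  1 × N: 2 H
  Total hydrogens = 5.
Molecular formula: C6H5Cl2N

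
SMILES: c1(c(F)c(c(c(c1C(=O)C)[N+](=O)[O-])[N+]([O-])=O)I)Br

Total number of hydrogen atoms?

Hydrogens are implicit in SMILES; fill each atom to its normal valence:
  6 × C (aromatic): no H
  3 × O: no H
  2 × N (charge +1): no H
  2 × O (charge -1): no H
  1 × Br: no H
  1 × C: 3 H
  1 × C: no H
  1 × F: no H
  1 × I: no H
  Total hydrogens = 3.

3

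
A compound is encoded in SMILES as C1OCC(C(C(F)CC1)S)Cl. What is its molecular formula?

C7H12ClFOS

Heavy atoms from the SMILES: 7 C, 1 Cl, 1 F, 1 O, 1 S.
Implicit hydrogens by atom environment:
  4 × C: 2 H each → 8
  3 × C: 1 H each → 3
  1 × Cl: no H
  1 × F: no H
  1 × O: no H
  1 × S: 1 H
  Total hydrogens = 12.
Molecular formula: C7H12ClFOS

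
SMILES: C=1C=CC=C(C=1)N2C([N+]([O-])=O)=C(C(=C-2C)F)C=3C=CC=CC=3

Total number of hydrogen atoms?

Hydrogens are implicit in SMILES; fill each atom to its normal valence:
  10 × C (aromatic): 1 H each → 10
  6 × C (aromatic): no H
  1 × C: 3 H
  1 × F: no H
  1 × N (aromatic): no H
  1 × N (charge +1): no H
  1 × O: no H
  1 × O (charge -1): no H
  Total hydrogens = 13.

13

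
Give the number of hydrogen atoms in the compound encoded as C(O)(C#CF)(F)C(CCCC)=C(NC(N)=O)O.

14

Hydrogens are implicit in SMILES; fill each atom to its normal valence:
  6 × C: no H
  3 × C: 2 H each → 6
  2 × F: no H
  2 × O: 1 H each → 2
  1 × C: 3 H
  1 × N: 2 H
  1 × N: 1 H
  1 × O: no H
  Total hydrogens = 14.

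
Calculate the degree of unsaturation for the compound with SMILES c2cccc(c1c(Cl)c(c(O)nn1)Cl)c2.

8

Molecular formula from the SMILES: C10H6Cl2N2O.
DoU = (2C + 2 + N − H − X)/2 = (2·10 + 2 + 2 − 6 − 2)/2 = 16/2 = 8.
(Structurally: 2 ring(s) + 6 π bond(s) = 8.)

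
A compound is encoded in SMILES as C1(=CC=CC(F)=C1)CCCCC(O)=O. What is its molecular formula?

C11H13FO2

Heavy atoms from the SMILES: 11 C, 1 F, 2 O.
Implicit hydrogens by atom environment:
  4 × C: 2 H each → 8
  4 × C (aromatic): 1 H each → 4
  2 × C (aromatic): no H
  1 × C: no H
  1 × F: no H
  1 × O: 1 H
  1 × O: no H
  Total hydrogens = 13.
Molecular formula: C11H13FO2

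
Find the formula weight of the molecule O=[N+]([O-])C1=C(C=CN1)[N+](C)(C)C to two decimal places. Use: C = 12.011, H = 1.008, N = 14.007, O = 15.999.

170.19

Molecular formula: C7H12N3O2+.
M = 7×12.011 + 12×1.008 + 3×14.007 + 2×15.999 = 170.19 g/mol.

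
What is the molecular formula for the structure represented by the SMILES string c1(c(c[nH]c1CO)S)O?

Heavy atoms from the SMILES: 5 C, 1 N, 2 O, 1 S.
Implicit hydrogens by atom environment:
  3 × C (aromatic): no H
  2 × O: 1 H each → 2
  1 × C: 2 H
  1 × C (aromatic): 1 H
  1 × N (aromatic): 1 H
  1 × S: 1 H
  Total hydrogens = 7.
Molecular formula: C5H7NO2S

C5H7NO2S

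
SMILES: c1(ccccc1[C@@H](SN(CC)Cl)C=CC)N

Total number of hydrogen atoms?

Hydrogens are implicit in SMILES; fill each atom to its normal valence:
  4 × C (aromatic): 1 H each → 4
  3 × C: 1 H each → 3
  2 × C: 3 H each → 6
  2 × C (aromatic): no H
  1 × C: 2 H
  1 × Cl: no H
  1 × N: 2 H
  1 × N: no H
  1 × S: no H
  Total hydrogens = 17.

17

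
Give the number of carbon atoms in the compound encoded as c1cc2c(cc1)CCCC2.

10

The symbol for carbon appears 10 times in the SMILES. Lowercase c denotes aromatic carbon and counts toward C.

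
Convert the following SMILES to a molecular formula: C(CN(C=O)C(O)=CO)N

C5H10N2O3

Heavy atoms from the SMILES: 5 C, 2 N, 3 O.
Implicit hydrogens by atom environment:
  2 × C: 2 H each → 4
  2 × C: 1 H each → 2
  2 × O: 1 H each → 2
  1 × C: no H
  1 × N: 2 H
  1 × N: no H
  1 × O: no H
  Total hydrogens = 10.
Molecular formula: C5H10N2O3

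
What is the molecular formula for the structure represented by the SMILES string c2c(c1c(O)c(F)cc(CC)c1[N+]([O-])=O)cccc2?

Heavy atoms from the SMILES: 14 C, 1 F, 1 N, 3 O.
Implicit hydrogens by atom environment:
  6 × C (aromatic): 1 H each → 6
  6 × C (aromatic): no H
  1 × C: 3 H
  1 × C: 2 H
  1 × F: no H
  1 × N (charge +1): no H
  1 × O: 1 H
  1 × O: no H
  1 × O (charge -1): no H
  Total hydrogens = 12.
Molecular formula: C14H12FNO3

C14H12FNO3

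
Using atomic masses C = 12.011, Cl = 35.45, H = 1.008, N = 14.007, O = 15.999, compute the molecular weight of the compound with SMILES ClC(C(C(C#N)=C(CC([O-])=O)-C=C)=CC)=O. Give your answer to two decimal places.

238.65

Molecular formula: C11H9ClNO3-.
M = 11×12.011 + 1×35.45 + 9×1.008 + 1×14.007 + 3×15.999 = 238.65 g/mol.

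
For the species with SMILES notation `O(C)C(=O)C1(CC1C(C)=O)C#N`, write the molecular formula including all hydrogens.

Heavy atoms from the SMILES: 8 C, 1 N, 3 O.
Implicit hydrogens by atom environment:
  4 × C: no H
  3 × O: no H
  2 × C: 3 H each → 6
  1 × C: 2 H
  1 × C: 1 H
  1 × N: no H
  Total hydrogens = 9.
Molecular formula: C8H9NO3

C8H9NO3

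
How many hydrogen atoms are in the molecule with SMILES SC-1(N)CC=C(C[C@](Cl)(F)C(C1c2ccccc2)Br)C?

Hydrogens are implicit in SMILES; fill each atom to its normal valence:
  5 × C (aromatic): 1 H each → 5
  3 × C: 1 H each → 3
  3 × C: no H
  2 × C: 2 H each → 4
  1 × Br: no H
  1 × C: 3 H
  1 × C (aromatic): no H
  1 × Cl: no H
  1 × F: no H
  1 × N: 2 H
  1 × S: 1 H
  Total hydrogens = 18.

18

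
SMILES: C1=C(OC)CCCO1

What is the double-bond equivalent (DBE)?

Molecular formula from the SMILES: C6H10O2.
DoU = (2C + 2 + N − H − X)/2 = (2·6 + 2 + 0 − 10 − 0)/2 = 4/2 = 2.
(Structurally: 1 ring(s) + 1 π bond(s) = 2.)

2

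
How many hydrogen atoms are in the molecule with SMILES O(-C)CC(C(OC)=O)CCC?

Hydrogens are implicit in SMILES; fill each atom to its normal valence:
  3 × C: 3 H each → 9
  3 × C: 2 H each → 6
  3 × O: no H
  1 × C: 1 H
  1 × C: no H
  Total hydrogens = 16.

16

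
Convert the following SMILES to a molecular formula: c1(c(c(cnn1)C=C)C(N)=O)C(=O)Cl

C8H6ClN3O2

Heavy atoms from the SMILES: 8 C, 1 Cl, 3 N, 2 O.
Implicit hydrogens by atom environment:
  3 × C (aromatic): no H
  2 × C: no H
  2 × N (aromatic): no H
  2 × O: no H
  1 × C: 2 H
  1 × C (aromatic): 1 H
  1 × C: 1 H
  1 × Cl: no H
  1 × N: 2 H
  Total hydrogens = 6.
Molecular formula: C8H6ClN3O2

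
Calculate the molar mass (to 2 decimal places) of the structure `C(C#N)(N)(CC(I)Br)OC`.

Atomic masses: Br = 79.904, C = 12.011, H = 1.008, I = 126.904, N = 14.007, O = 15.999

Molecular formula: C5H8BrIN2O.
M = 1×79.904 + 5×12.011 + 8×1.008 + 1×126.904 + 2×14.007 + 1×15.999 = 318.94 g/mol.

318.94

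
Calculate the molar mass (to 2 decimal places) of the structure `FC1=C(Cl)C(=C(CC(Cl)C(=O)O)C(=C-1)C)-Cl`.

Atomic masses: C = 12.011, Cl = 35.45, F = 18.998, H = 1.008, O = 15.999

285.52

Molecular formula: C10H8Cl3FO2.
M = 10×12.011 + 3×35.45 + 1×18.998 + 8×1.008 + 2×15.999 = 285.52 g/mol.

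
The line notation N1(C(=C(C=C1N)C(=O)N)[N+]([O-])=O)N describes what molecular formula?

C5H7N5O3

Heavy atoms from the SMILES: 5 C, 5 N, 3 O.
Implicit hydrogens by atom environment:
  3 × C (aromatic): no H
  3 × N: 2 H each → 6
  2 × O: no H
  1 × C (aromatic): 1 H
  1 × C: no H
  1 × N (aromatic): no H
  1 × N (charge +1): no H
  1 × O (charge -1): no H
  Total hydrogens = 7.
Molecular formula: C5H7N5O3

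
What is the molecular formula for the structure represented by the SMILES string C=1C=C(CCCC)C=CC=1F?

Heavy atoms from the SMILES: 10 C, 1 F.
Implicit hydrogens by atom environment:
  4 × C (aromatic): 1 H each → 4
  3 × C: 2 H each → 6
  2 × C (aromatic): no H
  1 × C: 3 H
  1 × F: no H
  Total hydrogens = 13.
Molecular formula: C10H13F

C10H13F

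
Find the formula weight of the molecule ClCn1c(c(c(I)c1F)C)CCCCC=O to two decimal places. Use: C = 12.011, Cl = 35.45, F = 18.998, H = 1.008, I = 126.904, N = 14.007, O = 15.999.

Molecular formula: C11H14ClFINO.
M = 11×12.011 + 1×35.45 + 1×18.998 + 14×1.008 + 1×126.904 + 1×14.007 + 1×15.999 = 357.59 g/mol.

357.59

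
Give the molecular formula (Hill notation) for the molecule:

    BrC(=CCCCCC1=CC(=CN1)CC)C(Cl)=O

Heavy atoms from the SMILES: 1 Br, 13 C, 1 Cl, 1 N, 1 O.
Implicit hydrogens by atom environment:
  5 × C: 2 H each → 10
  2 × C (aromatic): 1 H each → 2
  2 × C (aromatic): no H
  2 × C: no H
  1 × Br: no H
  1 × C: 3 H
  1 × C: 1 H
  1 × Cl: no H
  1 × N (aromatic): 1 H
  1 × O: no H
  Total hydrogens = 17.
Molecular formula: C13H17BrClNO

C13H17BrClNO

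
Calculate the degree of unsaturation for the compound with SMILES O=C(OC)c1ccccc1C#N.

Molecular formula from the SMILES: C9H7NO2.
DoU = (2C + 2 + N − H − X)/2 = (2·9 + 2 + 1 − 7 − 0)/2 = 14/2 = 7.
(Structurally: 1 ring(s) + 6 π bond(s) = 7.)

7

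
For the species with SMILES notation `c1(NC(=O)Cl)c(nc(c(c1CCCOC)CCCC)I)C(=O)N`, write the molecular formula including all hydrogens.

Heavy atoms from the SMILES: 15 C, 1 Cl, 1 I, 3 N, 3 O.
Implicit hydrogens by atom environment:
  6 × C: 2 H each → 12
  5 × C (aromatic): no H
  3 × O: no H
  2 × C: 3 H each → 6
  2 × C: no H
  1 × Cl: no H
  1 × I: no H
  1 × N: 2 H
  1 × N: 1 H
  1 × N (aromatic): no H
  Total hydrogens = 21.
Molecular formula: C15H21ClIN3O3

C15H21ClIN3O3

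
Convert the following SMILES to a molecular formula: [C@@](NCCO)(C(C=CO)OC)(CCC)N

C10H22N2O3

Heavy atoms from the SMILES: 10 C, 2 N, 3 O.
Implicit hydrogens by atom environment:
  4 × C: 2 H each → 8
  3 × C: 1 H each → 3
  2 × C: 3 H each → 6
  2 × O: 1 H each → 2
  1 × C: no H
  1 × N: 2 H
  1 × N: 1 H
  1 × O: no H
  Total hydrogens = 22.
Molecular formula: C10H22N2O3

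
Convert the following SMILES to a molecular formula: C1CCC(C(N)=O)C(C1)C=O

Heavy atoms from the SMILES: 8 C, 1 N, 2 O.
Implicit hydrogens by atom environment:
  4 × C: 2 H each → 8
  3 × C: 1 H each → 3
  2 × O: no H
  1 × C: no H
  1 × N: 2 H
  Total hydrogens = 13.
Molecular formula: C8H13NO2

C8H13NO2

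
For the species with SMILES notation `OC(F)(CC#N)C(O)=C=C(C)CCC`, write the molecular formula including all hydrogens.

Heavy atoms from the SMILES: 10 C, 1 F, 1 N, 2 O.
Implicit hydrogens by atom environment:
  5 × C: no H
  3 × C: 2 H each → 6
  2 × C: 3 H each → 6
  2 × O: 1 H each → 2
  1 × F: no H
  1 × N: no H
  Total hydrogens = 14.
Molecular formula: C10H14FNO2

C10H14FNO2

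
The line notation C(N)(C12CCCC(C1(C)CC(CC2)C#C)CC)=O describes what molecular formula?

C16H25NO

Heavy atoms from the SMILES: 16 C, 1 N, 1 O.
Implicit hydrogens by atom environment:
  7 × C: 2 H each → 14
  4 × C: no H
  3 × C: 1 H each → 3
  2 × C: 3 H each → 6
  1 × N: 2 H
  1 × O: no H
  Total hydrogens = 25.
Molecular formula: C16H25NO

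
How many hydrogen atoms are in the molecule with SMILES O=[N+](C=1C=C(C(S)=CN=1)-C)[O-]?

6

Hydrogens are implicit in SMILES; fill each atom to its normal valence:
  3 × C (aromatic): no H
  2 × C (aromatic): 1 H each → 2
  1 × C: 3 H
  1 × N (aromatic): no H
  1 × N (charge +1): no H
  1 × O: no H
  1 × O (charge -1): no H
  1 × S: 1 H
  Total hydrogens = 6.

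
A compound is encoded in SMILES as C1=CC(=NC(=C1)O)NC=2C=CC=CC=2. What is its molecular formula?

Heavy atoms from the SMILES: 11 C, 2 N, 1 O.
Implicit hydrogens by atom environment:
  8 × C (aromatic): 1 H each → 8
  3 × C (aromatic): no H
  1 × N: 1 H
  1 × N (aromatic): no H
  1 × O: 1 H
  Total hydrogens = 10.
Molecular formula: C11H10N2O

C11H10N2O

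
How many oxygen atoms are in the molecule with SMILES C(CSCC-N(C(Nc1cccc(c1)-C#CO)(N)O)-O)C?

3

The symbol for oxygen appears 3 times in the SMILES.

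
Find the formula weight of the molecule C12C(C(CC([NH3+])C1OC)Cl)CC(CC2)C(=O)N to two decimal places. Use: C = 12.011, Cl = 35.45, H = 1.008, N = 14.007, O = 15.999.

Molecular formula: C12H22ClN2O2+.
M = 12×12.011 + 1×35.45 + 22×1.008 + 2×14.007 + 2×15.999 = 261.77 g/mol.

261.77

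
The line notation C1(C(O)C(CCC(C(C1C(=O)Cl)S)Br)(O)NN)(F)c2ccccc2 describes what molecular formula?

C15H19BrClFN2O3S

Heavy atoms from the SMILES: 1 Br, 15 C, 1 Cl, 1 F, 2 N, 3 O, 1 S.
Implicit hydrogens by atom environment:
  5 × C (aromatic): 1 H each → 5
  4 × C: 1 H each → 4
  3 × C: no H
  2 × C: 2 H each → 4
  2 × O: 1 H each → 2
  1 × Br: no H
  1 × C (aromatic): no H
  1 × Cl: no H
  1 × F: no H
  1 × N: 2 H
  1 × N: 1 H
  1 × O: no H
  1 × S: 1 H
  Total hydrogens = 19.
Molecular formula: C15H19BrClFN2O3S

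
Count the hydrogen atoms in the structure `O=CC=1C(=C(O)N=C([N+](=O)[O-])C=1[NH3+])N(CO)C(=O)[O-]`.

Hydrogens are implicit in SMILES; fill each atom to its normal valence:
  5 × C (aromatic): no H
  3 × O: no H
  2 × O: 1 H each → 2
  2 × O (charge -1): no H
  1 × C: 2 H
  1 × C: 1 H
  1 × C: no H
  1 × N (charge +1): 3 H
  1 × N (aromatic): no H
  1 × N (charge +1): no H
  1 × N: no H
  Total hydrogens = 8.

8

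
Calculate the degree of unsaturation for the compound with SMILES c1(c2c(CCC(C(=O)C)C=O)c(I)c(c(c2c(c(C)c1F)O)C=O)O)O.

10

Molecular formula from the SMILES: C18H16FIO6.
DoU = (2C + 2 + N − H − X)/2 = (2·18 + 2 + 0 − 16 − 2)/2 = 20/2 = 10.
(Structurally: 2 ring(s) + 8 π bond(s) = 10.)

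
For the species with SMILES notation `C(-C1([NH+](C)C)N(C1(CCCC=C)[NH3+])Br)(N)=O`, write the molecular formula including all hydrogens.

Heavy atoms from the SMILES: 1 Br, 10 C, 4 N, 1 O.
Implicit hydrogens by atom environment:
  4 × C: 2 H each → 8
  3 × C: no H
  2 × C: 3 H each → 6
  1 × Br: no H
  1 × C: 1 H
  1 × N (charge +1): 3 H
  1 × N: 2 H
  1 × N (charge +1): 1 H
  1 × N: no H
  1 × O: no H
  Total hydrogens = 21.
Net charge +2.
Molecular formula: [C10H21BrN4O]2+

[C10H21BrN4O]2+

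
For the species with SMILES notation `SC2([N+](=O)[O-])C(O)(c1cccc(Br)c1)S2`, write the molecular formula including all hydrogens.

Heavy atoms from the SMILES: 1 Br, 8 C, 1 N, 3 O, 2 S.
Implicit hydrogens by atom environment:
  4 × C (aromatic): 1 H each → 4
  2 × C: no H
  2 × C (aromatic): no H
  1 × Br: no H
  1 × N (charge +1): no H
  1 × O: 1 H
  1 × O: no H
  1 × O (charge -1): no H
  1 × S: 1 H
  1 × S: no H
  Total hydrogens = 6.
Molecular formula: C8H6BrNO3S2

C8H6BrNO3S2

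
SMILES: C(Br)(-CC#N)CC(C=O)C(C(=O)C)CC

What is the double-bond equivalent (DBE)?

Molecular formula from the SMILES: C11H16BrNO2.
DoU = (2C + 2 + N − H − X)/2 = (2·11 + 2 + 1 − 16 − 1)/2 = 8/2 = 4.
(Structurally: 0 ring(s) + 4 π bond(s) = 4.)

4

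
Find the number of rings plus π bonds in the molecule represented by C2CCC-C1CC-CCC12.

2

Molecular formula from the SMILES: C10H18.
DoU = (2C + 2 + N − H − X)/2 = (2·10 + 2 + 0 − 18 − 0)/2 = 4/2 = 2.
(Structurally: 2 ring(s) + 0 π bond(s) = 2.)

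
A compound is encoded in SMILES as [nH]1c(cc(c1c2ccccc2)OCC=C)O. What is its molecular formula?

C13H13NO2

Heavy atoms from the SMILES: 13 C, 1 N, 2 O.
Implicit hydrogens by atom environment:
  6 × C (aromatic): 1 H each → 6
  4 × C (aromatic): no H
  2 × C: 2 H each → 4
  1 × C: 1 H
  1 × N (aromatic): 1 H
  1 × O: 1 H
  1 × O: no H
  Total hydrogens = 13.
Molecular formula: C13H13NO2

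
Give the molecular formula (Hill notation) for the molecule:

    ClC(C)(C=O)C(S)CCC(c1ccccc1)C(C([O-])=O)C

C16H20ClO3S-

Heavy atoms from the SMILES: 16 C, 1 Cl, 3 O, 1 S.
Implicit hydrogens by atom environment:
  5 × C (aromatic): 1 H each → 5
  4 × C: 1 H each → 4
  2 × C: 3 H each → 6
  2 × C: 2 H each → 4
  2 × C: no H
  2 × O: no H
  1 × C (aromatic): no H
  1 × Cl: no H
  1 × O (charge -1): no H
  1 × S: 1 H
  Total hydrogens = 20.
Net charge -1.
Molecular formula: C16H20ClO3S-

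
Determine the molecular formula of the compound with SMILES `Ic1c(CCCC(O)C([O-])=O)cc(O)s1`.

Heavy atoms from the SMILES: 9 C, 1 I, 4 O, 1 S.
Implicit hydrogens by atom environment:
  3 × C: 2 H each → 6
  3 × C (aromatic): no H
  2 × O: 1 H each → 2
  1 × C (aromatic): 1 H
  1 × C: 1 H
  1 × C: no H
  1 × I: no H
  1 × O: no H
  1 × O (charge -1): no H
  1 × S (aromatic): no H
  Total hydrogens = 10.
Net charge -1.
Molecular formula: C9H10IO4S-

C9H10IO4S-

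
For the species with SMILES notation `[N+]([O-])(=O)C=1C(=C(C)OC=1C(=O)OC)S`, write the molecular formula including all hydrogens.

Heavy atoms from the SMILES: 7 C, 1 N, 5 O, 1 S.
Implicit hydrogens by atom environment:
  4 × C (aromatic): no H
  3 × O: no H
  2 × C: 3 H each → 6
  1 × C: no H
  1 × N (charge +1): no H
  1 × O (aromatic): no H
  1 × O (charge -1): no H
  1 × S: 1 H
  Total hydrogens = 7.
Molecular formula: C7H7NO5S

C7H7NO5S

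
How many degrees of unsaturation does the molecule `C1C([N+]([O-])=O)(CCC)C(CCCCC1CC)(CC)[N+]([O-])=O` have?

3

Molecular formula from the SMILES: C15H28N2O4.
DoU = (2C + 2 + N − H − X)/2 = (2·15 + 2 + 2 − 28 − 0)/2 = 6/2 = 3.
(Structurally: 1 ring(s) + 2 π bond(s) = 3.)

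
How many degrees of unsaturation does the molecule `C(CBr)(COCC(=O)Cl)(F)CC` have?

1

Molecular formula from the SMILES: C7H11BrClFO2.
DoU = (2C + 2 + N − H − X)/2 = (2·7 + 2 + 0 − 11 − 3)/2 = 2/2 = 1.
(Structurally: 0 ring(s) + 1 π bond(s) = 1.)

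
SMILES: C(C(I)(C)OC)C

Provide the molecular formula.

C5H11IO

Heavy atoms from the SMILES: 5 C, 1 I, 1 O.
Implicit hydrogens by atom environment:
  3 × C: 3 H each → 9
  1 × C: 2 H
  1 × C: no H
  1 × I: no H
  1 × O: no H
  Total hydrogens = 11.
Molecular formula: C5H11IO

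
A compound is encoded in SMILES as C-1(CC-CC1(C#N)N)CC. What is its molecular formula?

C8H14N2

Heavy atoms from the SMILES: 8 C, 2 N.
Implicit hydrogens by atom environment:
  4 × C: 2 H each → 8
  2 × C: no H
  1 × C: 3 H
  1 × C: 1 H
  1 × N: 2 H
  1 × N: no H
  Total hydrogens = 14.
Molecular formula: C8H14N2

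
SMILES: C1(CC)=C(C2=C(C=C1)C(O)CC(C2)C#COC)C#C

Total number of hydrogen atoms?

18

Hydrogens are implicit in SMILES; fill each atom to its normal valence:
  4 × C (aromatic): no H
  3 × C: 2 H each → 6
  3 × C: 1 H each → 3
  3 × C: no H
  2 × C: 3 H each → 6
  2 × C (aromatic): 1 H each → 2
  1 × O: 1 H
  1 × O: no H
  Total hydrogens = 18.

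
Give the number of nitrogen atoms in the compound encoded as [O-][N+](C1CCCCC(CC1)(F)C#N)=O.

The symbol for nitrogen appears 2 times in the SMILES.

2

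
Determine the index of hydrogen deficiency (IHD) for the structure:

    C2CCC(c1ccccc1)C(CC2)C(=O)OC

Molecular formula from the SMILES: C15H20O2.
DoU = (2C + 2 + N − H − X)/2 = (2·15 + 2 + 0 − 20 − 0)/2 = 12/2 = 6.
(Structurally: 2 ring(s) + 4 π bond(s) = 6.)

6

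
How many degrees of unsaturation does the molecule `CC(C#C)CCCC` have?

Molecular formula from the SMILES: C8H14.
DoU = (2C + 2 + N − H − X)/2 = (2·8 + 2 + 0 − 14 − 0)/2 = 4/2 = 2.
(Structurally: 0 ring(s) + 2 π bond(s) = 2.)

2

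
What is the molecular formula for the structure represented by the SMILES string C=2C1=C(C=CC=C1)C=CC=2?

Heavy atoms from the SMILES: 10 C.
Implicit hydrogens by atom environment:
  8 × C (aromatic): 1 H each → 8
  2 × C (aromatic): no H
  Total hydrogens = 8.
Molecular formula: C10H8

C10H8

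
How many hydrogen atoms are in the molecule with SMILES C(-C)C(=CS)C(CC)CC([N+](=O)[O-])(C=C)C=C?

Hydrogens are implicit in SMILES; fill each atom to its normal valence:
  5 × C: 2 H each → 10
  4 × C: 1 H each → 4
  2 × C: 3 H each → 6
  2 × C: no H
  1 × N (charge +1): no H
  1 × O: no H
  1 × O (charge -1): no H
  1 × S: 1 H
  Total hydrogens = 21.

21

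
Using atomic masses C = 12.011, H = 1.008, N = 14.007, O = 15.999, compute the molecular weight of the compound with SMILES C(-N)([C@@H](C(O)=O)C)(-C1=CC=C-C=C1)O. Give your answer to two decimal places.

195.22

Molecular formula: C10H13NO3.
M = 10×12.011 + 13×1.008 + 1×14.007 + 3×15.999 = 195.22 g/mol.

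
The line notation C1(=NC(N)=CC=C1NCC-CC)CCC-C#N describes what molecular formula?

Heavy atoms from the SMILES: 13 C, 4 N.
Implicit hydrogens by atom environment:
  6 × C: 2 H each → 12
  3 × C (aromatic): no H
  2 × C (aromatic): 1 H each → 2
  1 × C: 3 H
  1 × C: no H
  1 × N: 2 H
  1 × N: 1 H
  1 × N (aromatic): no H
  1 × N: no H
  Total hydrogens = 20.
Molecular formula: C13H20N4

C13H20N4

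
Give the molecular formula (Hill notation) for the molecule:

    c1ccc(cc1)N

Heavy atoms from the SMILES: 6 C, 1 N.
Implicit hydrogens by atom environment:
  5 × C (aromatic): 1 H each → 5
  1 × C (aromatic): no H
  1 × N: 2 H
  Total hydrogens = 7.
Molecular formula: C6H7N

C6H7N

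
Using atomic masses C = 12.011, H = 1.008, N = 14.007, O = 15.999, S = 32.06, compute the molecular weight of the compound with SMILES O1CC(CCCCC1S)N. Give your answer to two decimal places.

Molecular formula: C7H15NOS.
M = 7×12.011 + 15×1.008 + 1×14.007 + 1×15.999 + 1×32.06 = 161.26 g/mol.

161.26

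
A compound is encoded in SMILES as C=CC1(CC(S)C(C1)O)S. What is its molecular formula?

C7H12OS2

Heavy atoms from the SMILES: 7 C, 1 O, 2 S.
Implicit hydrogens by atom environment:
  3 × C: 2 H each → 6
  3 × C: 1 H each → 3
  2 × S: 1 H each → 2
  1 × C: no H
  1 × O: 1 H
  Total hydrogens = 12.
Molecular formula: C7H12OS2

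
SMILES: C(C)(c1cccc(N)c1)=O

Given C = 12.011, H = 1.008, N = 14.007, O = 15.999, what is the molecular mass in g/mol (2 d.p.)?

135.17

Molecular formula: C8H9NO.
M = 8×12.011 + 9×1.008 + 1×14.007 + 1×15.999 = 135.17 g/mol.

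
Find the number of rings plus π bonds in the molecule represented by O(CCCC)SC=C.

1

Molecular formula from the SMILES: C6H12OS.
DoU = (2C + 2 + N − H − X)/2 = (2·6 + 2 + 0 − 12 − 0)/2 = 2/2 = 1.
(Structurally: 0 ring(s) + 1 π bond(s) = 1.)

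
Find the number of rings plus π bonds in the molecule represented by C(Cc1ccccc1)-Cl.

Molecular formula from the SMILES: C8H9Cl.
DoU = (2C + 2 + N − H − X)/2 = (2·8 + 2 + 0 − 9 − 1)/2 = 8/2 = 4.
(Structurally: 1 ring(s) + 3 π bond(s) = 4.)

4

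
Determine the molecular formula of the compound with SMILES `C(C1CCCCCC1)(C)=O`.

Heavy atoms from the SMILES: 9 C, 1 O.
Implicit hydrogens by atom environment:
  6 × C: 2 H each → 12
  1 × C: 3 H
  1 × C: 1 H
  1 × C: no H
  1 × O: no H
  Total hydrogens = 16.
Molecular formula: C9H16O

C9H16O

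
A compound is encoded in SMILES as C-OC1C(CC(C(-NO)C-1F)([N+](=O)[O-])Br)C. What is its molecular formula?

C8H14BrFN2O4

Heavy atoms from the SMILES: 1 Br, 8 C, 1 F, 2 N, 4 O.
Implicit hydrogens by atom environment:
  4 × C: 1 H each → 4
  2 × C: 3 H each → 6
  2 × O: no H
  1 × Br: no H
  1 × C: 2 H
  1 × C: no H
  1 × F: no H
  1 × N: 1 H
  1 × N (charge +1): no H
  1 × O: 1 H
  1 × O (charge -1): no H
  Total hydrogens = 14.
Molecular formula: C8H14BrFN2O4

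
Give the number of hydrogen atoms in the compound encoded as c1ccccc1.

Hydrogens are implicit in SMILES; fill each atom to its normal valence:
  6 × C (aromatic): 1 H each → 6
  Total hydrogens = 6.

6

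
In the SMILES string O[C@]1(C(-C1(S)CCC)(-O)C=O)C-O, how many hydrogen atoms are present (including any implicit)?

14

Hydrogens are implicit in SMILES; fill each atom to its normal valence:
  3 × C: 2 H each → 6
  3 × C: no H
  3 × O: 1 H each → 3
  1 × C: 3 H
  1 × C: 1 H
  1 × O: no H
  1 × S: 1 H
  Total hydrogens = 14.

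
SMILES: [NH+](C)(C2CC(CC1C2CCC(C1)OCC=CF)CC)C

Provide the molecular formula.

C17H31FNO+

Heavy atoms from the SMILES: 17 C, 1 F, 1 N, 1 O.
Implicit hydrogens by atom environment:
  7 × C: 2 H each → 14
  7 × C: 1 H each → 7
  3 × C: 3 H each → 9
  1 × F: no H
  1 × N (charge +1): 1 H
  1 × O: no H
  Total hydrogens = 31.
Net charge +1.
Molecular formula: C17H31FNO+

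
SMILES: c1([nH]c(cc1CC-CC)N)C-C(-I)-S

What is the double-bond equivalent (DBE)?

Molecular formula from the SMILES: C10H17IN2S.
DoU = (2C + 2 + N − H − X)/2 = (2·10 + 2 + 2 − 17 − 1)/2 = 6/2 = 3.
(Structurally: 1 ring(s) + 2 π bond(s) = 3.)

3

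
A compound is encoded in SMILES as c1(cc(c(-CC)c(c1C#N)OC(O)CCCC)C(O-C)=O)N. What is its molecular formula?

Heavy atoms from the SMILES: 16 C, 2 N, 4 O.
Implicit hydrogens by atom environment:
  5 × C (aromatic): no H
  4 × C: 2 H each → 8
  3 × C: 3 H each → 9
  3 × O: no H
  2 × C: no H
  1 × C (aromatic): 1 H
  1 × C: 1 H
  1 × N: 2 H
  1 × N: no H
  1 × O: 1 H
  Total hydrogens = 22.
Molecular formula: C16H22N2O4

C16H22N2O4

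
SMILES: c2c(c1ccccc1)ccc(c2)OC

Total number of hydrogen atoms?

12

Hydrogens are implicit in SMILES; fill each atom to its normal valence:
  9 × C (aromatic): 1 H each → 9
  3 × C (aromatic): no H
  1 × C: 3 H
  1 × O: no H
  Total hydrogens = 12.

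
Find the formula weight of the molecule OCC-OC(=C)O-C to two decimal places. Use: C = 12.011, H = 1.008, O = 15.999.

Molecular formula: C5H10O3.
M = 5×12.011 + 10×1.008 + 3×15.999 = 118.13 g/mol.

118.13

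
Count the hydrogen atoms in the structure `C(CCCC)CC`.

16

Hydrogens are implicit in SMILES; fill each atom to its normal valence:
  5 × C: 2 H each → 10
  2 × C: 3 H each → 6
  Total hydrogens = 16.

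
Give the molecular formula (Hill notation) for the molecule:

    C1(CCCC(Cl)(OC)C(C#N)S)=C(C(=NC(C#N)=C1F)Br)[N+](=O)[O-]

C13H11BrClFN4O3S

Heavy atoms from the SMILES: 1 Br, 13 C, 1 Cl, 1 F, 4 N, 3 O, 1 S.
Implicit hydrogens by atom environment:
  5 × C (aromatic): no H
  3 × C: 2 H each → 6
  3 × C: no H
  2 × N: no H
  2 × O: no H
  1 × Br: no H
  1 × C: 3 H
  1 × C: 1 H
  1 × Cl: no H
  1 × F: no H
  1 × N (aromatic): no H
  1 × N (charge +1): no H
  1 × O (charge -1): no H
  1 × S: 1 H
  Total hydrogens = 11.
Molecular formula: C13H11BrClFN4O3S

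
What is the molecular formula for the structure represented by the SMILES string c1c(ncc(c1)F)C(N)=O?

Heavy atoms from the SMILES: 6 C, 1 F, 2 N, 1 O.
Implicit hydrogens by atom environment:
  3 × C (aromatic): 1 H each → 3
  2 × C (aromatic): no H
  1 × C: no H
  1 × F: no H
  1 × N: 2 H
  1 × N (aromatic): no H
  1 × O: no H
  Total hydrogens = 5.
Molecular formula: C6H5FN2O

C6H5FN2O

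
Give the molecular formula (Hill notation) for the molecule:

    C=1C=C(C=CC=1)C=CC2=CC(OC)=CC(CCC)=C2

Heavy atoms from the SMILES: 18 C, 1 O.
Implicit hydrogens by atom environment:
  8 × C (aromatic): 1 H each → 8
  4 × C (aromatic): no H
  2 × C: 3 H each → 6
  2 × C: 2 H each → 4
  2 × C: 1 H each → 2
  1 × O: no H
  Total hydrogens = 20.
Molecular formula: C18H20O

C18H20O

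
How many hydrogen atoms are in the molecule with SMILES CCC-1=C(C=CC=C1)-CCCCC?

Hydrogens are implicit in SMILES; fill each atom to its normal valence:
  5 × C: 2 H each → 10
  4 × C (aromatic): 1 H each → 4
  2 × C: 3 H each → 6
  2 × C (aromatic): no H
  Total hydrogens = 20.

20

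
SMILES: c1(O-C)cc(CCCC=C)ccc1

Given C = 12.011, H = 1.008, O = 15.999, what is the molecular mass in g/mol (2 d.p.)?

Molecular formula: C12H16O.
M = 12×12.011 + 16×1.008 + 1×15.999 = 176.26 g/mol.

176.26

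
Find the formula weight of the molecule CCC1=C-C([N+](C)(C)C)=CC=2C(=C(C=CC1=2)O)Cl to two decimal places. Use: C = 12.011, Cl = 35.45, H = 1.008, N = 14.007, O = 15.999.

264.77

Molecular formula: C15H19ClNO+.
M = 15×12.011 + 1×35.45 + 19×1.008 + 1×14.007 + 1×15.999 = 264.77 g/mol.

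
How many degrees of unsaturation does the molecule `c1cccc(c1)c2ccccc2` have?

Molecular formula from the SMILES: C12H10.
DoU = (2C + 2 + N − H − X)/2 = (2·12 + 2 + 0 − 10 − 0)/2 = 16/2 = 8.
(Structurally: 2 ring(s) + 6 π bond(s) = 8.)

8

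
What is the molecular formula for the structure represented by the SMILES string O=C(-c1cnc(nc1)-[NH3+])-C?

Heavy atoms from the SMILES: 6 C, 3 N, 1 O.
Implicit hydrogens by atom environment:
  2 × C (aromatic): 1 H each → 2
  2 × C (aromatic): no H
  2 × N (aromatic): no H
  1 × C: 3 H
  1 × C: no H
  1 × N (charge +1): 3 H
  1 × O: no H
  Total hydrogens = 8.
Net charge +1.
Molecular formula: C6H8N3O+

C6H8N3O+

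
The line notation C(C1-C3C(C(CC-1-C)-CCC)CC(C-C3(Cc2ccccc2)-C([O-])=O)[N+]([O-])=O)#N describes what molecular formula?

Heavy atoms from the SMILES: 23 C, 2 N, 4 O.
Implicit hydrogens by atom environment:
  6 × C: 2 H each → 12
  6 × C: 1 H each → 6
  5 × C (aromatic): 1 H each → 5
  3 × C: no H
  2 × C: 3 H each → 6
  2 × O: no H
  2 × O (charge -1): no H
  1 × C (aromatic): no H
  1 × N (charge +1): no H
  1 × N: no H
  Total hydrogens = 29.
Net charge -1.
Molecular formula: C23H29N2O4-

C23H29N2O4-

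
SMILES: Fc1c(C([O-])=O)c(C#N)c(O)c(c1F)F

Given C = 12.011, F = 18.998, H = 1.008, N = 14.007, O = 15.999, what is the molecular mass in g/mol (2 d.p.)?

216.09

Molecular formula: C8HF3NO3-.
M = 8×12.011 + 3×18.998 + 1×1.008 + 1×14.007 + 3×15.999 = 216.09 g/mol.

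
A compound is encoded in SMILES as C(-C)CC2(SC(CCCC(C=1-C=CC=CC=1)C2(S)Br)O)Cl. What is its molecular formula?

C16H22BrClOS2

Heavy atoms from the SMILES: 1 Br, 16 C, 1 Cl, 1 O, 2 S.
Implicit hydrogens by atom environment:
  5 × C: 2 H each → 10
  5 × C (aromatic): 1 H each → 5
  2 × C: 1 H each → 2
  2 × C: no H
  1 × Br: no H
  1 × C: 3 H
  1 × C (aromatic): no H
  1 × Cl: no H
  1 × O: 1 H
  1 × S: 1 H
  1 × S: no H
  Total hydrogens = 22.
Molecular formula: C16H22BrClOS2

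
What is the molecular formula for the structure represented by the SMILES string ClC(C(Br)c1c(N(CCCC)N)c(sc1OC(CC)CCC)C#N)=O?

Heavy atoms from the SMILES: 1 Br, 17 C, 1 Cl, 3 N, 2 O, 1 S.
Implicit hydrogens by atom environment:
  6 × C: 2 H each → 12
  4 × C (aromatic): no H
  3 × C: 3 H each → 9
  2 × C: 1 H each → 2
  2 × C: no H
  2 × N: no H
  2 × O: no H
  1 × Br: no H
  1 × Cl: no H
  1 × N: 2 H
  1 × S (aromatic): no H
  Total hydrogens = 25.
Molecular formula: C17H25BrClN3O2S

C17H25BrClN3O2S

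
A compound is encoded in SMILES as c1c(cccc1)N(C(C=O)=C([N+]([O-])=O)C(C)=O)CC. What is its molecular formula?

C13H14N2O4

Heavy atoms from the SMILES: 13 C, 2 N, 4 O.
Implicit hydrogens by atom environment:
  5 × C (aromatic): 1 H each → 5
  3 × C: no H
  3 × O: no H
  2 × C: 3 H each → 6
  1 × C: 2 H
  1 × C: 1 H
  1 × C (aromatic): no H
  1 × N (charge +1): no H
  1 × N: no H
  1 × O (charge -1): no H
  Total hydrogens = 14.
Molecular formula: C13H14N2O4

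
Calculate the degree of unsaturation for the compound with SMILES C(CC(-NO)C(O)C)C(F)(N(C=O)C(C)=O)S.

2

Molecular formula from the SMILES: C9H17FN2O4S.
DoU = (2C + 2 + N − H − X)/2 = (2·9 + 2 + 2 − 17 − 1)/2 = 4/2 = 2.
(Structurally: 0 ring(s) + 2 π bond(s) = 2.)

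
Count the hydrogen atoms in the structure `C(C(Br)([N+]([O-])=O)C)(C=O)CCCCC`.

16

Hydrogens are implicit in SMILES; fill each atom to its normal valence:
  4 × C: 2 H each → 8
  2 × C: 3 H each → 6
  2 × C: 1 H each → 2
  2 × O: no H
  1 × Br: no H
  1 × C: no H
  1 × N (charge +1): no H
  1 × O (charge -1): no H
  Total hydrogens = 16.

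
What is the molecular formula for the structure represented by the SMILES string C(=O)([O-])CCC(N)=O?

C4H6NO3-

Heavy atoms from the SMILES: 4 C, 1 N, 3 O.
Implicit hydrogens by atom environment:
  2 × C: 2 H each → 4
  2 × C: no H
  2 × O: no H
  1 × N: 2 H
  1 × O (charge -1): no H
  Total hydrogens = 6.
Net charge -1.
Molecular formula: C4H6NO3-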